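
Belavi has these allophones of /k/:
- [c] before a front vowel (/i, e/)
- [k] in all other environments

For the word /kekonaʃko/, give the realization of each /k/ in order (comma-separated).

[c], [k], [k]

Occurrence 1 (position 1): before a front vowel → [c].
Occurrence 2 (position 3): no conditioning environment matches → elsewhere allophone [k].
Occurrence 3 (position 8): no conditioning environment matches → elsewhere allophone [k].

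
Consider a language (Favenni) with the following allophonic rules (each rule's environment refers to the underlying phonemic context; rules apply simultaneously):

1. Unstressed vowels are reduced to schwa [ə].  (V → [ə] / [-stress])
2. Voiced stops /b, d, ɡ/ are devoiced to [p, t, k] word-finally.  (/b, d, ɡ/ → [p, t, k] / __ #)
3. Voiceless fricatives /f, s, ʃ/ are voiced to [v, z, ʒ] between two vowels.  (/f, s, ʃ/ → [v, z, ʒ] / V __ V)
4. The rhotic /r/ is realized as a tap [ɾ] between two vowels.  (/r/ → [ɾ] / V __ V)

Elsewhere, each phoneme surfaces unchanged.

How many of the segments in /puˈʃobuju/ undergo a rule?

Segments that undergo a rule: /u/ → [ə] (rule 1); /ʃ/ → [ʒ] (rule 3); /u/ → [ə] (rule 1); /u/ → [ə] (rule 1).
All other segments surface unchanged.

4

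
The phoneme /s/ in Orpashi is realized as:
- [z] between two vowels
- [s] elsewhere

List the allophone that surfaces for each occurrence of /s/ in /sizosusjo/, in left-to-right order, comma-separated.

Occurrence 1 (position 1): no conditioning environment matches → elsewhere allophone [s].
Occurrence 2 (position 5): between two vowels → [z].
Occurrence 3 (position 7): no conditioning environment matches → elsewhere allophone [s].

[s], [z], [s]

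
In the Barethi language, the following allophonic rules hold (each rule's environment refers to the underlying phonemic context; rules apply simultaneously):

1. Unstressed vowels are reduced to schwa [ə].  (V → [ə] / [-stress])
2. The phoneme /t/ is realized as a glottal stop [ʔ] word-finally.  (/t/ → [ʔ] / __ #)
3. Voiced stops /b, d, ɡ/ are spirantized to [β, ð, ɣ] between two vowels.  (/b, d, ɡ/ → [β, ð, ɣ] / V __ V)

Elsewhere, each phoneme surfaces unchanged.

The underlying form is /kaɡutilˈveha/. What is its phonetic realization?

/k/ — not in any rule's target class → [k].
/a/ (between /k/ and /ɡ/) occurs in an unstressed syllable → [ə] by rule 1.
/ɡ/ (between /a/ and /u/): between two vowels, so rule 3 applies → [ɣ].
/u/ — between /ɡ/ and /t/, in an unstressed syllable — surfaces as [ə] (rule 1).
/t/ (between /u/ and /i/): rule 2 targets it, but not word-finally → unchanged [t].
/i/ — between /t/ and /l/, in an unstressed syllable — surfaces as [ə] (rule 1).
/l/ (between /i/ and /v/): no rule targets it → [l].
/v/ stays [v].
/e/ — between /v/ and /h/; rule 1 does not apply here → [e].
/h/ — not in any rule's target class → [h].
/a/ (word-final): in an unstressed syllable, so rule 1 applies → [ə].

[kəɣətəlˈvehə]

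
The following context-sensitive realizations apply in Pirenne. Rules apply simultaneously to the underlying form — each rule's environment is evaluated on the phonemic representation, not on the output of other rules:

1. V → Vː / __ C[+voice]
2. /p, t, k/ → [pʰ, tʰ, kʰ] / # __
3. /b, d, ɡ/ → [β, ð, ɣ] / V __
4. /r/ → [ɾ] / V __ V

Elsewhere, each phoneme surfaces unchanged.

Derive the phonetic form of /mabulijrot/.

[maːβuːliːjrot]

/a/ — between /m/ and /b/, before a voiced consonant — surfaces as [aː] (rule 1).
/b/ — between /a/ and /u/, immediately after a vowel — surfaces as [β] (rule 3).
/u/ (between /b/ and /l/): before a voiced consonant, so rule 1 applies → [uː].
/i/ (between /l/ and /j/): before a voiced consonant, so rule 1 applies → [iː].
/r/ (between /j/ and /o/) fails the environment for rule 4, so it stays [r].
/o/ (between /r/ and /t/) fails the environment for rule 1, so it stays [o].
/t/ (word-final) is in the target of rule 2 but the environment (word-initially) is not met → [t].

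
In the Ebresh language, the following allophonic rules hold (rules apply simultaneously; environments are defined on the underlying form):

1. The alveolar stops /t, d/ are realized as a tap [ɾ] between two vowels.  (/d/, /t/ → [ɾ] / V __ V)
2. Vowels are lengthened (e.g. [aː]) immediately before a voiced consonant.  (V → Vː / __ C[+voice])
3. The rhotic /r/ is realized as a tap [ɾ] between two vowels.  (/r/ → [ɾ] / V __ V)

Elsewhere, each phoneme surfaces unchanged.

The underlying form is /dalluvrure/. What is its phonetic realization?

[daːlluːvruːɾe]

/d/ (word-initial) is in the target of rule 1 but the environment (between two vowels) is not met → [d].
/a/ (between /d/ and /l/): before a voiced consonant, so rule 2 applies → [aː].
/l/ (between /a/ and /l/) is unaffected → [l].
/l/ (between /l/ and /u/): no rule targets it → [l].
/u/ — between /l/ and /v/, before a voiced consonant — surfaces as [uː] (rule 2).
/v/ stays [v].
/r/ — between /v/ and /u/; rule 3 does not apply here → [r].
/u/ (between /r/ and /r/) occurs before a voiced consonant → [uː] by rule 2.
/r/ (between /u/ and /e/) occurs between two vowels → [ɾ] by rule 3.
/e/ (word-final): rule 2 targets it, but not before a voiced consonant → unchanged [e].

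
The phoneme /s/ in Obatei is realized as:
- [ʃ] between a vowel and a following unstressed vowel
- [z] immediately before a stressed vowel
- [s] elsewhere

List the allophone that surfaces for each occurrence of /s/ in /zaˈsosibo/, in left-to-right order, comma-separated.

[z], [ʃ]

Occurrence 1 (position 3): immediately before a stressed vowel → [z].
Occurrence 2 (position 5): between a vowel and a following unstressed vowel → [ʃ].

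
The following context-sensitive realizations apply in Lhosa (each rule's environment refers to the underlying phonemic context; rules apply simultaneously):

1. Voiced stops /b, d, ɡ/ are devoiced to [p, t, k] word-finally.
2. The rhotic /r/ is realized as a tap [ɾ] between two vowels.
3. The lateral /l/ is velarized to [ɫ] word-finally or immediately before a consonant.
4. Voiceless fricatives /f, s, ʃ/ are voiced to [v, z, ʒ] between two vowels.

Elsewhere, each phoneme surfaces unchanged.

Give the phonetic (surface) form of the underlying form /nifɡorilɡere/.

/n/ (word-initial): no rule targets it → [n].
/i/ — not in any rule's target class → [i].
/f/ (between /i/ and /ɡ/): rule 4 targets it, but not between two vowels → unchanged [f].
/ɡ/ (between /f/ and /o/) is in the target of rule 1 but the environment (word-finally) is not met → [ɡ].
/o/ (between /ɡ/ and /r/): no rule targets it → [o].
Rule 2 applies to /r/ (between /o/ and /i/: between two vowels) → [ɾ].
/i/ — not in any rule's target class → [i].
Rule 3 applies to /l/ (between /i/ and /ɡ/: word-finally or immediately before a consonant) → [ɫ].
/ɡ/ (between /l/ and /e/): rule 1 targets it, but not word-finally → unchanged [ɡ].
/e/ stays [e].
Rule 2 applies to /r/ (between /e/ and /e/: between two vowels) → [ɾ].
/e/ — not in any rule's target class → [e].

[nifɡoɾiɫɡeɾe]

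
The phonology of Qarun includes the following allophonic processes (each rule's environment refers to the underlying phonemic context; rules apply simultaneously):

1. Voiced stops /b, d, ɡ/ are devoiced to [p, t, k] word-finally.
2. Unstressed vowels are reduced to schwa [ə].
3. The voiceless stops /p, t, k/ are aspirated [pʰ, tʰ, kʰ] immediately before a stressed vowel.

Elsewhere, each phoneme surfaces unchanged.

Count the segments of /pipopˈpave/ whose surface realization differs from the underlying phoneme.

4

Segments that undergo a rule: /i/ → [ə] (rule 2); /o/ → [ə] (rule 2); /p/ → [pʰ] (rule 3); /e/ → [ə] (rule 2).
All other segments surface unchanged.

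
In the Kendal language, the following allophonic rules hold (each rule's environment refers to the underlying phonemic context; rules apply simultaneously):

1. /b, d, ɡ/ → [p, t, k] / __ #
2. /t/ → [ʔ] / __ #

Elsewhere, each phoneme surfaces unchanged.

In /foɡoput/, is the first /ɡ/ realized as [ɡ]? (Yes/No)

Yes

/ɡ/ — between /o/ and /o/; rule 1 does not apply here → [ɡ].
The actual realization is [ɡ], which matches [ɡ].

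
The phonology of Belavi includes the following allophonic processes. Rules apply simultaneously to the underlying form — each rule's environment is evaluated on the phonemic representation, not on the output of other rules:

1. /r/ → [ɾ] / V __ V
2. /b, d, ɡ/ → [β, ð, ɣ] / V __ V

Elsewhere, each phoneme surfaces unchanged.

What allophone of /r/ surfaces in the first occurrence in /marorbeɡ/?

[ɾ]

/r/ meets the environment for rule 1 (between two vowels) → [ɾ].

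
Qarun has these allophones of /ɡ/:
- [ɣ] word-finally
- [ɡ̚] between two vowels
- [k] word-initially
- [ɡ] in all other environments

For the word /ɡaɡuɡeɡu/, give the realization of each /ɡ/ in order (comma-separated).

Occurrence 1 (position 1): word-initially → [k].
Occurrence 2 (position 3): between two vowels → [ɡ̚].
Occurrence 3 (position 5): between two vowels → [ɡ̚].
Occurrence 4 (position 7): between two vowels → [ɡ̚].

[k], [ɡ̚], [ɡ̚], [ɡ̚]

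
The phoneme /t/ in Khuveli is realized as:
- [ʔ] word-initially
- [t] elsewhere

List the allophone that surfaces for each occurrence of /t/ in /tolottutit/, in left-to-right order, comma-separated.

Occurrence 1 (position 1): word-initially → [ʔ].
Occurrence 2 (position 5): no conditioning environment matches → elsewhere allophone [t].
Occurrence 3 (position 6): no conditioning environment matches → elsewhere allophone [t].
Occurrence 4 (position 8): no conditioning environment matches → elsewhere allophone [t].
Occurrence 5 (position 10): no conditioning environment matches → elsewhere allophone [t].

[ʔ], [t], [t], [t], [t]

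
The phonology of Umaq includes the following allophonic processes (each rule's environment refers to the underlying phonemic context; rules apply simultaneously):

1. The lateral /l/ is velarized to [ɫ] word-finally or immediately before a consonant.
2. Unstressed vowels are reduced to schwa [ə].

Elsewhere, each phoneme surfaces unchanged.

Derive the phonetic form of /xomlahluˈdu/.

[xəmləhləˈdu]

/o/ (between /x/ and /m/) occurs in an unstressed syllable → [ə] by rule 2.
/l/ — between /m/ and /a/; rule 1 does not apply here → [l].
/a/ (between /l/ and /h/): in an unstressed syllable, so rule 2 applies → [ə].
/l/ (between /h/ and /u/) fails the environment for rule 1, so it stays [l].
/u/ (between /l/ and /d/): in an unstressed syllable, so rule 2 applies → [ə].
/u/ (word-final) is in the target of rule 2 but the environment (in an unstressed syllable) is not met → [u].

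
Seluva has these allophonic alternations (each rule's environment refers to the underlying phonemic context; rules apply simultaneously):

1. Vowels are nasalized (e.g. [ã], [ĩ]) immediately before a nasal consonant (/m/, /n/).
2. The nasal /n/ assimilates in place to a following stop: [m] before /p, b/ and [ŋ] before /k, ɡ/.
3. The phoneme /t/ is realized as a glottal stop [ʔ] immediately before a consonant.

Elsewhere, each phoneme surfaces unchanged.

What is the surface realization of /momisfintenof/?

[mõmisfĩntẽnof]

/o/ (between /m/ and /m/): before a nasal consonant, so rule 1 applies → [õ].
/i/ (between /m/ and /s/): rule 1 targets it, but not before a nasal consonant → unchanged [i].
/i/ — between /f/ and /n/, before a nasal consonant — surfaces as [ĩ] (rule 1).
/n/ — between /i/ and /t/; rule 2 does not apply here → [n].
/t/ (between /n/ and /e/) is in the target of rule 3 but the environment (immediately before a consonant) is not met → [t].
/e/ meets the environment for rule 1 (before a nasal consonant) → [ẽ].
/n/ (between /e/ and /o/) fails the environment for rule 2, so it stays [n].
/o/ (between /n/ and /f/): rule 1 targets it, but not before a nasal consonant → unchanged [o].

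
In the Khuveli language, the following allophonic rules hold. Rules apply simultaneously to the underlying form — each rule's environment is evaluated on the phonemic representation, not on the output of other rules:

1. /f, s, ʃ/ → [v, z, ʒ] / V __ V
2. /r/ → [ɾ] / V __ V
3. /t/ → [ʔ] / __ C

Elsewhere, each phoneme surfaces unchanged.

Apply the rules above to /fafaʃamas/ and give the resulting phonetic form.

/f/ (word-initial) is in the target of rule 1 but the environment (between two vowels) is not met → [f].
/a/ (between /f/ and /f/) is unaffected → [a].
/f/ (between /a/ and /a/) occurs between two vowels → [v] by rule 1.
/a/ — not in any rule's target class → [a].
/ʃ/ (between /a/ and /a/): between two vowels, so rule 1 applies → [ʒ].
/a/ — not in any rule's target class → [a].
/m/ stays [m].
/a/ (between /m/ and /s/) is unaffected → [a].
/s/ (word-final): rule 1 targets it, but not between two vowels → unchanged [s].

[favaʒamas]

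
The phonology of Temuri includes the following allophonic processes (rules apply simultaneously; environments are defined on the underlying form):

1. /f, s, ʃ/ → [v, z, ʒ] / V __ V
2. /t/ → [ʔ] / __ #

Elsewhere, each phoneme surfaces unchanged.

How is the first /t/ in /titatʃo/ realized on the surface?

[t]

/t/ (word-initial) is in the target of rule 2 but the environment (word-finally) is not met → [t].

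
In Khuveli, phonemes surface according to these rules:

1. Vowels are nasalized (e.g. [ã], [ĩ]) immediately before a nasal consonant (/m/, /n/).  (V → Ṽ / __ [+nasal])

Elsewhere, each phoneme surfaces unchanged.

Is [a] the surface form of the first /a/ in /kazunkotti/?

Yes

/a/ (between /k/ and /z/): rule 1 targets it, but not before a nasal consonant → unchanged [a].
The actual realization is [a], which matches [a].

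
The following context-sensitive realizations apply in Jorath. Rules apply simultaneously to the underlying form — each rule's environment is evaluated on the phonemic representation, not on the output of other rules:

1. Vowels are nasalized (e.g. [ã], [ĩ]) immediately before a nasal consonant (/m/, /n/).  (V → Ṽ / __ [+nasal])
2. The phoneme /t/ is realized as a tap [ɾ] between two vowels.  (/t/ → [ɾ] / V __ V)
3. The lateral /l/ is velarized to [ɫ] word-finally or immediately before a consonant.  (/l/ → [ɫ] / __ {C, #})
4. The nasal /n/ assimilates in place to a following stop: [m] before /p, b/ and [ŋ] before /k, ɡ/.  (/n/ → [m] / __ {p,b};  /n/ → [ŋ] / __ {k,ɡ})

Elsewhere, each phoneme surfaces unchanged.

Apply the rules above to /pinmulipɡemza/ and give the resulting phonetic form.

[pĩnmulipɡẽmza]

/i/ (between /p/ and /n/): before a nasal consonant, so rule 1 applies → [ĩ].
/n/ (between /i/ and /m/) fails the environment for rule 4, so it stays [n].
/u/ (between /m/ and /l/): rule 1 targets it, but not before a nasal consonant → unchanged [u].
/l/ (between /u/ and /i/) is in the target of rule 3 but the environment (word-finally or immediately before a consonant) is not met → [l].
/i/ (between /l/ and /p/): rule 1 targets it, but not before a nasal consonant → unchanged [i].
/e/ meets the environment for rule 1 (before a nasal consonant) → [ẽ].
/a/ — word-final; rule 1 does not apply here → [a].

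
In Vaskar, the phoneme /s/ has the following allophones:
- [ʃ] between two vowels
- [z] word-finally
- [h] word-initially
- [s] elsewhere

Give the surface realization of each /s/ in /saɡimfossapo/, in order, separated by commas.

[h], [s], [s]

Occurrence 1 (position 1): word-initially → [h].
Occurrence 2 (position 8): no conditioning environment matches → elsewhere allophone [s].
Occurrence 3 (position 9): no conditioning environment matches → elsewhere allophone [s].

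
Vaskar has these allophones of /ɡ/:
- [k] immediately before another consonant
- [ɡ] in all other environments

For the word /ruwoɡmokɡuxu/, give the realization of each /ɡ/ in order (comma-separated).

[k], [ɡ]

Occurrence 1 (position 5): immediately before another consonant → [k].
Occurrence 2 (position 9): no conditioning environment matches → elsewhere allophone [ɡ].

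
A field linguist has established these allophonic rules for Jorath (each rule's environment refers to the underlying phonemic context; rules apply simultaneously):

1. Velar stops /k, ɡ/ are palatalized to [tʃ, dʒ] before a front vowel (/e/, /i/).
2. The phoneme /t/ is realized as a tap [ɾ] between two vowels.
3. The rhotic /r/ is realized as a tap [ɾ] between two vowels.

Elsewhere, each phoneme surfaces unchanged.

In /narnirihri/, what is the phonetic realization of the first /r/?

/r/ (between /a/ and /n/) is in the target of rule 3 but the environment (between two vowels) is not met → [r].

[r]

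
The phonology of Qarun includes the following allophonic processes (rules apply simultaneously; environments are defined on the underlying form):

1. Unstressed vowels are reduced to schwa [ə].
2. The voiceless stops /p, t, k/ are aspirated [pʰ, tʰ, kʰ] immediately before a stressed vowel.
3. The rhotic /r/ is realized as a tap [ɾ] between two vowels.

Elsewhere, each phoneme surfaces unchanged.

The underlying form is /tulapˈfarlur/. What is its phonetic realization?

[tələpˈfarlər]

/t/ (word-initial) is in the target of rule 2 but the environment (immediately before a stressed vowel) is not met → [t].
/u/ (between /t/ and /l/) occurs in an unstressed syllable → [ə] by rule 1.
/l/ — not in any rule's target class → [l].
/a/ (between /l/ and /p/) occurs in an unstressed syllable → [ə] by rule 1.
/p/ (between /a/ and /f/) fails the environment for rule 2, so it stays [p].
/f/ — not in any rule's target class → [f].
/a/ (between /f/ and /r/) fails the environment for rule 1, so it stays [a].
/r/ (between /a/ and /l/) fails the environment for rule 3, so it stays [r].
/l/ (between /r/ and /u/) is unaffected → [l].
/u/ meets the environment for rule 1 (in an unstressed syllable) → [ə].
/r/ (word-final) fails the environment for rule 3, so it stays [r].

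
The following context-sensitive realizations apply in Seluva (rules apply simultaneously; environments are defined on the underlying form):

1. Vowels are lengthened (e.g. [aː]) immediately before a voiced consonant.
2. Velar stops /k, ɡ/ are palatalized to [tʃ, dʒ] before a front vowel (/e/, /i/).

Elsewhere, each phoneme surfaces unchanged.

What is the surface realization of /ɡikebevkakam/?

/ɡ/ meets the environment for rule 2 (before a front vowel) → [dʒ].
/i/ (between /ɡ/ and /k/): rule 1 targets it, but not before a voiced consonant → unchanged [i].
/k/ (between /i/ and /e/): before a front vowel, so rule 2 applies → [tʃ].
/e/ (between /k/ and /b/) occurs before a voiced consonant → [eː] by rule 1.
/e/ (between /b/ and /v/) occurs before a voiced consonant → [eː] by rule 1.
/k/ — between /v/ and /a/; rule 2 does not apply here → [k].
/a/ (between /k/ and /k/): rule 1 targets it, but not before a voiced consonant → unchanged [a].
/k/ (between /a/ and /a/) is in the target of rule 2 but the environment (before a front vowel) is not met → [k].
/a/ meets the environment for rule 1 (before a voiced consonant) → [aː].

[dʒitʃeːbeːvkakaːm]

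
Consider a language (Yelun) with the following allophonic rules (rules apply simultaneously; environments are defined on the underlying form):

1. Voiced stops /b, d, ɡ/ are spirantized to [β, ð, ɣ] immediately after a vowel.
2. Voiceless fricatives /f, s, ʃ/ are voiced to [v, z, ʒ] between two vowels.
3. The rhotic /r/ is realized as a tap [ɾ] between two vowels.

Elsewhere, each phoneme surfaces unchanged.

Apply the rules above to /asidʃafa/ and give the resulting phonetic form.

/a/ — not in any rule's target class → [a].
/s/ — between /a/ and /i/, between two vowels — surfaces as [z] (rule 2).
/i/ (between /s/ and /d/): no rule targets it → [i].
Rule 1 applies to /d/ (between /i/ and /ʃ/: immediately after a vowel) → [ð].
/ʃ/ (between /d/ and /a/) fails the environment for rule 2, so it stays [ʃ].
/a/ (between /ʃ/ and /f/) is unaffected → [a].
/f/ (between /a/ and /a/) occurs between two vowels → [v] by rule 2.
/a/ — not in any rule's target class → [a].

[aziðʃava]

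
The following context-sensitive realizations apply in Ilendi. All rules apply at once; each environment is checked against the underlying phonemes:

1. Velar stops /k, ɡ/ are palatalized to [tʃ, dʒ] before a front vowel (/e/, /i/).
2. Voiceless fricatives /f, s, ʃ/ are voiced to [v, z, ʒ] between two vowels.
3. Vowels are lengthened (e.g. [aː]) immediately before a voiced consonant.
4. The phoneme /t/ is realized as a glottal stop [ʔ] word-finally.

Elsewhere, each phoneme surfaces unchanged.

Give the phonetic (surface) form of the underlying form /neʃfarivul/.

/n/ stays [n].
/e/ — between /n/ and /ʃ/; rule 3 does not apply here → [e].
/ʃ/ (between /e/ and /f/) is in the target of rule 2 but the environment (between two vowels) is not met → [ʃ].
/f/ (between /ʃ/ and /a/) fails the environment for rule 2, so it stays [f].
/a/ (between /f/ and /r/) occurs before a voiced consonant → [aː] by rule 3.
/r/ — not in any rule's target class → [r].
/i/ (between /r/ and /v/) occurs before a voiced consonant → [iː] by rule 3.
/v/ (between /i/ and /u/) is unaffected → [v].
Rule 3 applies to /u/ (between /v/ and /l/: before a voiced consonant) → [uː].
/l/ (word-final): no rule targets it → [l].

[neʃfaːriːvuːl]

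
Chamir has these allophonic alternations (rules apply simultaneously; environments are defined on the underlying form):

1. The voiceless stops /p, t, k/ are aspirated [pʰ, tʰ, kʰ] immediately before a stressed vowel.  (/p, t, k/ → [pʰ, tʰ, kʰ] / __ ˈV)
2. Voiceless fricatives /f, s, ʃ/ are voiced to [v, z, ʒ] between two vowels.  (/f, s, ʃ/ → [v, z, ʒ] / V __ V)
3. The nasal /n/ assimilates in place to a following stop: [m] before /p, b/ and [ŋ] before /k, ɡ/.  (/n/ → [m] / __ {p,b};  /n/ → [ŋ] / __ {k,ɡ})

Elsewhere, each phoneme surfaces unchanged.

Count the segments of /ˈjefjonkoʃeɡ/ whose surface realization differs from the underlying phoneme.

Segments that undergo a rule: /n/ → [ŋ] (rule 3); /ʃ/ → [ʒ] (rule 2).
All other segments surface unchanged.

2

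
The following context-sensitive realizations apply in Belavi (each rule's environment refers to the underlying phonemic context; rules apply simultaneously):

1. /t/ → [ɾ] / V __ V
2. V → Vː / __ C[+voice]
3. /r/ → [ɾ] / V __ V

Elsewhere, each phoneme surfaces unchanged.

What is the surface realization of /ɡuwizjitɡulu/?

/ɡ/ — not in any rule's target class → [ɡ].
/u/ — between /ɡ/ and /w/, before a voiced consonant — surfaces as [uː] (rule 2).
/w/ (between /u/ and /i/) is unaffected → [w].
/i/ (between /w/ and /z/): before a voiced consonant, so rule 2 applies → [iː].
/z/ (between /i/ and /j/) is unaffected → [z].
/j/ — not in any rule's target class → [j].
/i/ (between /j/ and /t/): rule 2 targets it, but not before a voiced consonant → unchanged [i].
/t/ — between /i/ and /ɡ/; rule 1 does not apply here → [t].
/ɡ/ stays [ɡ].
/u/ — between /ɡ/ and /l/, before a voiced consonant — surfaces as [uː] (rule 2).
/l/ (between /u/ and /u/): no rule targets it → [l].
/u/ — word-final; rule 2 does not apply here → [u].

[ɡuːwiːzjitɡuːlu]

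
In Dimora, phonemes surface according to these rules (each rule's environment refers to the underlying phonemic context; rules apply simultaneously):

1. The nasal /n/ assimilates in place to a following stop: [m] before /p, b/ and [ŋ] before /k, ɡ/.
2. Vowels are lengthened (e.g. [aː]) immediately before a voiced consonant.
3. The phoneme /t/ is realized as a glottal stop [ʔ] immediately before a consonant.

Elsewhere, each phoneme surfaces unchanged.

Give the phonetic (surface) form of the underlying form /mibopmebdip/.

/i/ — between /m/ and /b/, before a voiced consonant — surfaces as [iː] (rule 2).
/o/ (between /b/ and /p/): rule 2 targets it, but not before a voiced consonant → unchanged [o].
/e/ — between /m/ and /b/, before a voiced consonant — surfaces as [eː] (rule 2).
/i/ (between /d/ and /p/): rule 2 targets it, but not before a voiced consonant → unchanged [i].

[miːbopmeːbdip]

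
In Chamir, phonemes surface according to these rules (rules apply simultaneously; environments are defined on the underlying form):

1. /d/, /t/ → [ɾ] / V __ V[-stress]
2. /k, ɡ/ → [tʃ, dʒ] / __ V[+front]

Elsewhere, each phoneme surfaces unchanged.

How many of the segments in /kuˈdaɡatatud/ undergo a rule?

2

Segments that undergo a rule: /t/ → [ɾ] (rule 1); /t/ → [ɾ] (rule 1).
All other segments surface unchanged.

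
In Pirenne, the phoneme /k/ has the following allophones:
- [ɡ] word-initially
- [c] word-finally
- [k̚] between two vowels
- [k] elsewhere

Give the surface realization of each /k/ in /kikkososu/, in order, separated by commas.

[ɡ], [k], [k]

Occurrence 1 (position 1): word-initially → [ɡ].
Occurrence 2 (position 3): no conditioning environment matches → elsewhere allophone [k].
Occurrence 3 (position 4): no conditioning environment matches → elsewhere allophone [k].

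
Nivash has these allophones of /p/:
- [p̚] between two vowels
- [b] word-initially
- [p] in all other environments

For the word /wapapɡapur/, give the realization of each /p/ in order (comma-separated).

[p̚], [p], [p̚]

Occurrence 1 (position 3): between two vowels → [p̚].
Occurrence 2 (position 5): no conditioning environment matches → elsewhere allophone [p].
Occurrence 3 (position 8): between two vowels → [p̚].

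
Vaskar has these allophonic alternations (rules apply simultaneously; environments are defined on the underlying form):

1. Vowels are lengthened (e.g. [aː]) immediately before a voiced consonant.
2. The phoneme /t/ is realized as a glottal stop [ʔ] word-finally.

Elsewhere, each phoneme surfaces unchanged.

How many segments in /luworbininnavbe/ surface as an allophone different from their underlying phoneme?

5

Segments that undergo a rule: /u/ → [uː] (rule 1); /o/ → [oː] (rule 1); /i/ → [iː] (rule 1); /i/ → [iː] (rule 1); /a/ → [aː] (rule 1).
All other segments surface unchanged.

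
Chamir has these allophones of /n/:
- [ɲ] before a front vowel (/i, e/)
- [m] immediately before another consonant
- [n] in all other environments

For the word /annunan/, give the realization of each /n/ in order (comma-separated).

Occurrence 1 (position 2): immediately before another consonant → [m].
Occurrence 2 (position 3): no conditioning environment matches → elsewhere allophone [n].
Occurrence 3 (position 5): no conditioning environment matches → elsewhere allophone [n].
Occurrence 4 (position 7): no conditioning environment matches → elsewhere allophone [n].

[m], [n], [n], [n]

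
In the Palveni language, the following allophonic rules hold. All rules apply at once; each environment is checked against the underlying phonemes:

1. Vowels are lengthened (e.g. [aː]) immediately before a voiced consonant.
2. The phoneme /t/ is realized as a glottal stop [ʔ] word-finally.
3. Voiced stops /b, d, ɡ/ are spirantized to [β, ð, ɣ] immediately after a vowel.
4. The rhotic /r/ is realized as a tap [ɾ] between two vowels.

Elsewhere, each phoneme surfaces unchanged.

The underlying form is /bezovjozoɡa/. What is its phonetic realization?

[beːzoːvjoːzoːɣa]

/b/ (word-initial): rule 3 targets it, but not immediately after a vowel → unchanged [b].
/e/ meets the environment for rule 1 (before a voiced consonant) → [eː].
/o/ — between /z/ and /v/, before a voiced consonant — surfaces as [oː] (rule 1).
Rule 1 applies to /o/ (between /j/ and /z/: before a voiced consonant) → [oː].
/o/ meets the environment for rule 1 (before a voiced consonant) → [oː].
/ɡ/ meets the environment for rule 3 (immediately after a vowel) → [ɣ].
/a/ (word-final): rule 1 targets it, but not before a voiced consonant → unchanged [a].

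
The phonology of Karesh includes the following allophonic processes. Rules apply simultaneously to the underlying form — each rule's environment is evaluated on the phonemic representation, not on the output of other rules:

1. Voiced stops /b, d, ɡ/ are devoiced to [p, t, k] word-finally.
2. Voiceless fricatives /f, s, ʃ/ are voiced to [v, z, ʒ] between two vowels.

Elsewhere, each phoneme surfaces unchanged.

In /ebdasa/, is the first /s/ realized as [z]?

Yes

/s/ (between /a/ and /a/): between two vowels, so rule 2 applies → [z].
The actual realization is [z], which matches [z].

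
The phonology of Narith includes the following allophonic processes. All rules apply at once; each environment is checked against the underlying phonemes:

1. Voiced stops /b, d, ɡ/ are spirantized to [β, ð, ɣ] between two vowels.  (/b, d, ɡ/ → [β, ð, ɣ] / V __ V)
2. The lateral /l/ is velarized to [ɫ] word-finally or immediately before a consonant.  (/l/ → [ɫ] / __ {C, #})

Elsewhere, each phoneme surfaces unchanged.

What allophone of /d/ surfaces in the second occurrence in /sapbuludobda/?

[d]

/d/ (between /b/ and /a/) fails the environment for rule 1, so it stays [d].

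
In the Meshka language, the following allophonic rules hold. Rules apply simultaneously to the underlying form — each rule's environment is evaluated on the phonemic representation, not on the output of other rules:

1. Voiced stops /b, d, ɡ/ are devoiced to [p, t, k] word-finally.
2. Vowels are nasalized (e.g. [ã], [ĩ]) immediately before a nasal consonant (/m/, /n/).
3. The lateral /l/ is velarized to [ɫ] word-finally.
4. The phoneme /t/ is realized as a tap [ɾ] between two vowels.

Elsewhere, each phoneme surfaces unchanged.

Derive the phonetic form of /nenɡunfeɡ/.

/e/ (between /n/ and /n/) occurs before a nasal consonant → [ẽ] by rule 2.
/ɡ/ — between /n/ and /u/; rule 1 does not apply here → [ɡ].
/u/ — between /ɡ/ and /n/, before a nasal consonant — surfaces as [ũ] (rule 2).
/e/ (between /f/ and /ɡ/): rule 2 targets it, but not before a nasal consonant → unchanged [e].
Rule 1 applies to /ɡ/ (word-final: word-finally) → [k].

[nẽnɡũnfek]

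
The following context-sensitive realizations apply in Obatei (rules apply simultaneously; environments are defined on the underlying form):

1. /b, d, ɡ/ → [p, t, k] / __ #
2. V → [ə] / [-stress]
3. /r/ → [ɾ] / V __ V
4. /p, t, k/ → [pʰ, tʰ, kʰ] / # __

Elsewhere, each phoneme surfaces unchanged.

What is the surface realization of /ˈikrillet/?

[ˈikrəllət]

/i/ (word-initial): rule 2 targets it, but not in an unstressed syllable → unchanged [i].
/k/ (between /i/ and /r/) is in the target of rule 4 but the environment (word-initially) is not met → [k].
/r/ — between /k/ and /i/; rule 3 does not apply here → [r].
/i/ meets the environment for rule 2 (in an unstressed syllable) → [ə].
/e/ meets the environment for rule 2 (in an unstressed syllable) → [ə].
/t/ (word-final) is in the target of rule 4 but the environment (word-initially) is not met → [t].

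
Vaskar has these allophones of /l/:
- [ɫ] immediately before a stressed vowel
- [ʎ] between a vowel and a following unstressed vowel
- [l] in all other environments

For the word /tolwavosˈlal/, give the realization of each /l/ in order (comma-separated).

[l], [ɫ], [l]

Occurrence 1 (position 3): no conditioning environment matches → elsewhere allophone [l].
Occurrence 2 (position 9): immediately before a stressed vowel → [ɫ].
Occurrence 3 (position 11): no conditioning environment matches → elsewhere allophone [l].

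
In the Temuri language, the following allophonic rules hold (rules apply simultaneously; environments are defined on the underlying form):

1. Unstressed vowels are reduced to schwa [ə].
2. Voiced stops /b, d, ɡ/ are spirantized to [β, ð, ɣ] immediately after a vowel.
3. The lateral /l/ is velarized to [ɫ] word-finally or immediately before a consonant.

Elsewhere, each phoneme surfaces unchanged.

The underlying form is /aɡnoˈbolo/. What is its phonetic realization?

[əɣnəˈβolə]

/a/ — word-initial, in an unstressed syllable — surfaces as [ə] (rule 1).
/ɡ/ (between /a/ and /n/): immediately after a vowel, so rule 2 applies → [ɣ].
/n/ (between /ɡ/ and /o/) is unaffected → [n].
/o/ (between /n/ and /b/): in an unstressed syllable, so rule 1 applies → [ə].
Rule 2 applies to /b/ (between /o/ and /o/: immediately after a vowel) → [β].
/o/ — between /b/ and /l/; rule 1 does not apply here → [o].
/l/ — between /o/ and /o/; rule 3 does not apply here → [l].
/o/ — word-final, in an unstressed syllable — surfaces as [ə] (rule 1).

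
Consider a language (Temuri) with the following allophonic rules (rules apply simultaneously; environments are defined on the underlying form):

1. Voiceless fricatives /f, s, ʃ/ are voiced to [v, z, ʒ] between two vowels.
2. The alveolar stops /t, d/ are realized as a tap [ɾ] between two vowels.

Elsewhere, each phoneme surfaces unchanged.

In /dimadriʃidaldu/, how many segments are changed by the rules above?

Segments that undergo a rule: /ʃ/ → [ʒ] (rule 1); /d/ → [ɾ] (rule 2).
All other segments surface unchanged.

2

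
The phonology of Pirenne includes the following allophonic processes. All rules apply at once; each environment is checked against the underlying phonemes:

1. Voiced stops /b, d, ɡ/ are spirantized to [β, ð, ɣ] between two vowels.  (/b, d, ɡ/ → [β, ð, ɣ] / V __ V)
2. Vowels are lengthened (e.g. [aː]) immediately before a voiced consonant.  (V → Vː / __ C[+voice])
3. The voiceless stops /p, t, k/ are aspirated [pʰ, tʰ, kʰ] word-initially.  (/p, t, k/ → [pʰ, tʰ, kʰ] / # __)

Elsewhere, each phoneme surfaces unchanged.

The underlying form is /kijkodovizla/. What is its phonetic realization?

/k/ — word-initial, word-initially — surfaces as [kʰ] (rule 3).
/i/ (between /k/ and /j/) occurs before a voiced consonant → [iː] by rule 2.
/j/ (between /i/ and /k/): no rule targets it → [j].
/k/ (between /j/ and /o/) is in the target of rule 3 but the environment (word-initially) is not met → [k].
/o/ (between /k/ and /d/) occurs before a voiced consonant → [oː] by rule 2.
Rule 1 applies to /d/ (between /o/ and /o/: between two vowels) → [ð].
Rule 2 applies to /o/ (between /d/ and /v/: before a voiced consonant) → [oː].
/v/ (between /o/ and /i/) is unaffected → [v].
/i/ (between /v/ and /z/): before a voiced consonant, so rule 2 applies → [iː].
/z/ — not in any rule's target class → [z].
/l/ (between /z/ and /a/): no rule targets it → [l].
/a/ (word-final) is in the target of rule 2 but the environment (before a voiced consonant) is not met → [a].

[kʰiːjkoːðoːviːzla]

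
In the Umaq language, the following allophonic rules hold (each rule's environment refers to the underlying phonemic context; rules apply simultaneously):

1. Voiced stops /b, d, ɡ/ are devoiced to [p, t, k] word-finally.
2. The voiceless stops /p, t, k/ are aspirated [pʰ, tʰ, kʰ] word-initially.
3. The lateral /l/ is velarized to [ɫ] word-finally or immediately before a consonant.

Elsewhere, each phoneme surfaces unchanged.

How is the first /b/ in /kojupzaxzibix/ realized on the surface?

/b/ (between /i/ and /i/) fails the environment for rule 1, so it stays [b].

[b]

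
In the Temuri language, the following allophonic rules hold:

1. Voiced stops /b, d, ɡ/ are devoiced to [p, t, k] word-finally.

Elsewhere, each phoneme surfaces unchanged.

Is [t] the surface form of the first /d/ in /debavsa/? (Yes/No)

/d/ (word-initial) is in the target of rule 1 but the environment (word-finally) is not met → [d].
The actual realization is [d], not [t].

No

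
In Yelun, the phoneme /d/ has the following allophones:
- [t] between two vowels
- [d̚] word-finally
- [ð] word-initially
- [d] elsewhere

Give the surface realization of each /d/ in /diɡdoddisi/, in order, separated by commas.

Occurrence 1 (position 1): word-initially → [ð].
Occurrence 2 (position 4): no conditioning environment matches → elsewhere allophone [d].
Occurrence 3 (position 6): no conditioning environment matches → elsewhere allophone [d].
Occurrence 4 (position 7): no conditioning environment matches → elsewhere allophone [d].

[ð], [d], [d], [d]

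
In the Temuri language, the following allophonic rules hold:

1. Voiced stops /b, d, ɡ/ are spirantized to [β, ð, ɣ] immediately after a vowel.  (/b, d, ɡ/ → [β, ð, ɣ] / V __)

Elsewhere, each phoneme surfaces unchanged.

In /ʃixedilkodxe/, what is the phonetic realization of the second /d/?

/d/ — between /o/ and /x/, immediately after a vowel — surfaces as [ð] (rule 1).

[ð]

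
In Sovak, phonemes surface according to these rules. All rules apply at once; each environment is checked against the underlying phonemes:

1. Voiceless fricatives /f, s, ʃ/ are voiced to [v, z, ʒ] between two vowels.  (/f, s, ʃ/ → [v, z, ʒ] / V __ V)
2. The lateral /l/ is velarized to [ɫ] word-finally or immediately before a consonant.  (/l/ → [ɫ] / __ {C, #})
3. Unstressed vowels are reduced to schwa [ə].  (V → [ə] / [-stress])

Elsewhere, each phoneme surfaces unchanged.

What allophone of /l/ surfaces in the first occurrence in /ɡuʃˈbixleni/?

[l]

/l/ (between /x/ and /e/) fails the environment for rule 2, so it stays [l].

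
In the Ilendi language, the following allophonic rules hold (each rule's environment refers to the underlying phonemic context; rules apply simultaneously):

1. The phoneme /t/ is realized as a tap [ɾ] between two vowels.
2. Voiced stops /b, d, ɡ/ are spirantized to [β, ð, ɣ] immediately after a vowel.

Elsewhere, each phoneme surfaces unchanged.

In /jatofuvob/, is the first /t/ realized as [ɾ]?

/t/ meets the environment for rule 1 (between two vowels) → [ɾ].
The actual realization is [ɾ], which matches [ɾ].

Yes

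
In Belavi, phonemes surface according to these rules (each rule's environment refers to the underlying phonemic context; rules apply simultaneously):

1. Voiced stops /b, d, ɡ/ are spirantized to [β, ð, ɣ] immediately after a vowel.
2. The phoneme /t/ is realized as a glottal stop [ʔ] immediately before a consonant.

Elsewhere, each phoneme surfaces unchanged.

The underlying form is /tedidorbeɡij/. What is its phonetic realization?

[teðiðorbeɣij]

/t/ (word-initial) fails the environment for rule 2, so it stays [t].
/e/ (between /t/ and /d/): no rule targets it → [e].
/d/ (between /e/ and /i/) occurs immediately after a vowel → [ð] by rule 1.
/i/ stays [i].
/d/ — between /i/ and /o/, immediately after a vowel — surfaces as [ð] (rule 1).
/o/ (between /d/ and /r/): no rule targets it → [o].
/r/ (between /o/ and /b/): no rule targets it → [r].
/b/ (between /r/ and /e/) fails the environment for rule 1, so it stays [b].
/e/ (between /b/ and /ɡ/) is unaffected → [e].
/ɡ/ meets the environment for rule 1 (immediately after a vowel) → [ɣ].
/i/ — not in any rule's target class → [i].
/j/ stays [j].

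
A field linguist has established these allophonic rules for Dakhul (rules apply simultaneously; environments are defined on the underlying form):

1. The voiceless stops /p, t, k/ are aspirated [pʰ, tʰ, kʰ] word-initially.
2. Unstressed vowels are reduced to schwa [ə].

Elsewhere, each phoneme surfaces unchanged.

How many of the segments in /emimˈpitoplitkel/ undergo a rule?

Segments that undergo a rule: /e/ → [ə] (rule 2); /i/ → [ə] (rule 2); /o/ → [ə] (rule 2); /i/ → [ə] (rule 2); /e/ → [ə] (rule 2).
All other segments surface unchanged.

5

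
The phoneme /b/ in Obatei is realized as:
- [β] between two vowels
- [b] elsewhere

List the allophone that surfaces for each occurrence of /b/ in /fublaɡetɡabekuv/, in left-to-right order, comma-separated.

[b], [β]

Occurrence 1 (position 3): no conditioning environment matches → elsewhere allophone [b].
Occurrence 2 (position 11): between two vowels → [β].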